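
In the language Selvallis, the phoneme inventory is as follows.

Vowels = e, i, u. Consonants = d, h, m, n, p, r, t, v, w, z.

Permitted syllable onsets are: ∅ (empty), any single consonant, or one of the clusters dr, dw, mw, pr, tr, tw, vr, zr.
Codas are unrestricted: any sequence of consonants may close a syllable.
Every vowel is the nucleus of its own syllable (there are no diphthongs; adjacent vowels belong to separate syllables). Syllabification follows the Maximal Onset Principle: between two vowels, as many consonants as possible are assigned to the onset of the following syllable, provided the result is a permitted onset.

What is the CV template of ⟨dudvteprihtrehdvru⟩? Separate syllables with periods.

The vowels are u, e, i, e, u — 5 nuclei, so 5 syllables.
σ1/σ2 boundary: /dvt/; trying suffixes from longest down, /t/ is the first permitted one, so coda /dv/ | onset /t/.
σ2/σ3 boundary: cluster /pr/ — /pr/ is itself a permitted onset, so the whole cluster goes right; preceding coda = ∅.
σ3/σ4 boundary: cluster /htr/ — the longest permitted-onset suffix is /tr/; onset = /tr/, preceding coda = /h/.
σ4/σ5 boundary: cluster /hdvr/ — the longest permitted-onset suffix is /vr/; onset = /vr/, preceding coda = /hd/.
So the parse is dudv.te.prih.trehd.vru.
Mapping each syllable to C/V: /dudv/ → CVCC, /te/ → CV, /prih/ → CCVC, /trehd/ → CCVCC, /vru/ → CCV.

CVCC.CV.CCVC.CCVCC.CCV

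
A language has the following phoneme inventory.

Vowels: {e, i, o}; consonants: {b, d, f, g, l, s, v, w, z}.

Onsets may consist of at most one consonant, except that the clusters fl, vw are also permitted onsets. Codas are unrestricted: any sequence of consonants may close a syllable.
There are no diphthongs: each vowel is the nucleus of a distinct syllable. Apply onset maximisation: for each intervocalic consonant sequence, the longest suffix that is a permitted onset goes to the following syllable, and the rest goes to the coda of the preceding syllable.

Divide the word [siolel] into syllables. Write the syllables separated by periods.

Vowels present: i, o, e; each is a nucleus, giving 3 syllables.
/i…o/ gap (V1→V2): nothing intervenes; syllable break is V.V.
/o…e/ gap (V2→V3): just /l/ — single C goes to the following onset.

si.o.lel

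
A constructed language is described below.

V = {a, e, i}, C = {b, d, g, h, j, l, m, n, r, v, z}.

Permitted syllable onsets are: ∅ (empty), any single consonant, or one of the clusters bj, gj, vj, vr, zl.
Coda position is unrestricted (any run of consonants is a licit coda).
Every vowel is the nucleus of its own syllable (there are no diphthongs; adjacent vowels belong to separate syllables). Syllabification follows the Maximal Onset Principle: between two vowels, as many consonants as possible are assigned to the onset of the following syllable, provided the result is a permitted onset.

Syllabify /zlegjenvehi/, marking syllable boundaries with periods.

zle.gjen.ve.hi

Vowels present: e, e, e, i; each is a nucleus, giving 4 syllables.
σ1/σ2 boundary: cluster /gj/ — /gj/ is itself a permitted onset, so the whole cluster goes right; preceding coda = ∅.
σ2/σ3 boundary: /nv/ splits as /n/ + /v/ (/v/ is the longest suffix that is a licit onset).
σ3/σ4 boundary: /h/ is a single consonant, so it becomes the next onset.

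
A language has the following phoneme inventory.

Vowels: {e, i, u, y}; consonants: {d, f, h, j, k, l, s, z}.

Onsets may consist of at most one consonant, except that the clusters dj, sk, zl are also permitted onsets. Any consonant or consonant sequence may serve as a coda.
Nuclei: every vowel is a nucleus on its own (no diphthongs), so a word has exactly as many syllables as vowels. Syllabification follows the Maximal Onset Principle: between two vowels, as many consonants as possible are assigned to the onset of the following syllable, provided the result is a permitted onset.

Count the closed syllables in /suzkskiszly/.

2

Nuclei (vowels): u, i, y → 3 syllables.
V1 /u/ – V2 /i/: /zksk/ splits as /zk/ + /sk/ (/sk/ is the longest suffix that is a licit onset).
V2 /i/ – V3 /y/: /szl/ splits as /s/ + /zl/ (/zl/ is the longest suffix that is a licit onset).
Putting it together: suzk.skis.zly.
Classifying each syllable: /suzk/ (closed), /skis/ (closed), /zly/ (open).
Closed syllables: 2.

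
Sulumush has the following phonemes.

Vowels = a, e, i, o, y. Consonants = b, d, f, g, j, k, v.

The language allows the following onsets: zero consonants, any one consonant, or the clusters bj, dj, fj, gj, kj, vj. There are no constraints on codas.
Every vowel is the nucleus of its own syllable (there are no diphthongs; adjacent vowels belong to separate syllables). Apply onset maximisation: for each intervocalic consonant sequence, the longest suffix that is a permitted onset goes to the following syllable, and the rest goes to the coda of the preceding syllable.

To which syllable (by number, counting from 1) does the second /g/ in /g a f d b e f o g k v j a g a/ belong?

Vowels present: a, e, o, a, a; each is a nucleus, giving 5 syllables.
V1 /a/ – V2 /e/: cluster /fdb/ — the longest permitted-onset suffix is /b/; onset = /b/, preceding coda = /fd/.
V2 /e/ – V3 /o/: just /f/ — single C goes to the following onset.
V3 /o/ – V4 /a/: /gkvj/ splits as /gk/ + /vj/ (/vj/ is the longest suffix that is a licit onset).
V4 /a/ – V5 /a/: just /g/ — single C goes to the following onset.
So the parse is gafd.be.fogk.vja.ga.
The second /g/ is in the coda of syllable 3 (/fogk/).

3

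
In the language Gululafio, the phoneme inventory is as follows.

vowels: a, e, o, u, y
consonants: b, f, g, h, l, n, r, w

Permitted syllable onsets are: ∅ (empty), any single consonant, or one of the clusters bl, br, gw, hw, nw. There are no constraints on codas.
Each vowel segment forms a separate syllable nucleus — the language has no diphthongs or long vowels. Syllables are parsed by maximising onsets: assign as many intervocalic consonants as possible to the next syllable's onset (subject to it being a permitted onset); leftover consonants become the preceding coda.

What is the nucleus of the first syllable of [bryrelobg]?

y

Vowels present: y, e, o; each is a nucleus, giving 3 syllables.
The first nucleus (vowel 1 from the left) is /y/.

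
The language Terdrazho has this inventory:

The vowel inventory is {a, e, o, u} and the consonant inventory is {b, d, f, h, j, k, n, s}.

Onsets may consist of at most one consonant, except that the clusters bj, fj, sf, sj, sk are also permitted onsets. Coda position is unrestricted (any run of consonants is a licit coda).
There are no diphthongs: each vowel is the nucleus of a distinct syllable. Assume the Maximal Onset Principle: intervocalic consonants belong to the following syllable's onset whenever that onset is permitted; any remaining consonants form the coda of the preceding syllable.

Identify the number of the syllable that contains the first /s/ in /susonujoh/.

1

Vowels present: u, o, u, o; each is a nucleus, giving 4 syllables.
σ1/σ2 boundary: /s/ is a single consonant, so it becomes the next onset.
σ2/σ3 boundary: just /n/ — single C goes to the following onset.
σ3/σ4 boundary: /j/ is a single consonant, so it becomes the next onset.
Putting it together: su.so.nu.joh.
The first /s/ is in the onset of syllable 1 (/su/).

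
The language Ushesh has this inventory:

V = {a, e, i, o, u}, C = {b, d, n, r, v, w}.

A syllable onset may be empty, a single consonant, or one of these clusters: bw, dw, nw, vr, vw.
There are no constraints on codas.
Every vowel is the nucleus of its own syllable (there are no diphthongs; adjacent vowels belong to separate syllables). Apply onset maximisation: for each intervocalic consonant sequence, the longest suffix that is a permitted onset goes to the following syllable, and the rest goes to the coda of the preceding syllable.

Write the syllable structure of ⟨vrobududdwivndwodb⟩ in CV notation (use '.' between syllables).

Nuclei (vowels): o, u, u, i, o → 5 syllables.
V1 /o/ – V2 /u/: just /b/ — single C goes to the following onset.
V2 /u/ – V3 /u/: /d/ → onset of the next syllable (single consonants are always licit onsets).
V3 /u/ – V4 /i/: cluster /ddw/ — the longest permitted-onset suffix is /dw/; onset = /dw/, preceding coda = /d/.
V4 /i/ – V5 /o/: /vndw/; trying suffixes from longest down, /dw/ is the first permitted one, so coda /vn/ | onset /dw/.
So the parse is vro.bu.dud.dwivn.dwodb.
Mapping each syllable to C/V: /vro/ → CCV, /bu/ → CV, /dud/ → CVC, /dwivn/ → CCVCC, /dwodb/ → CCVCC.

CCV.CV.CVC.CCVCC.CCVCC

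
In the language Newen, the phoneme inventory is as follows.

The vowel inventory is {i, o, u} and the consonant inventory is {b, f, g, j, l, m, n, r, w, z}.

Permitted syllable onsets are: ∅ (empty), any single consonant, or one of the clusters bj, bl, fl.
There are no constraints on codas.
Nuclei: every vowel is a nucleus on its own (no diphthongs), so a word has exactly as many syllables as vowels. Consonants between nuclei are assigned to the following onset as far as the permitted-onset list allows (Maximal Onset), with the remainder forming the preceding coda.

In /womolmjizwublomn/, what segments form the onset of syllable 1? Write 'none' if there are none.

Vowels present: o, o, i, u, o; each is a nucleus, giving 5 syllables.
Between /o/ (V1) and /o/ (V2): /m/ is a single consonant, so it becomes the next onset.
Between /o/ (V2) and /i/ (V3): cluster /lmj/ — the longest permitted-onset suffix is /j/; onset = /j/, preceding coda = /lm/.
Between /i/ (V3) and /u/ (V4): cluster /zw/ — the longest permitted-onset suffix is /w/; onset = /w/, preceding coda = /z/.
Between /u/ (V4) and /o/ (V5): /bl/ is a licit onset in full, so it all attaches to the next syllable.
Result: wo.molm.jiz.wu.blomn.
Syllable 1 is /wo/: onset /w/, nucleus /o/, coda ∅.

w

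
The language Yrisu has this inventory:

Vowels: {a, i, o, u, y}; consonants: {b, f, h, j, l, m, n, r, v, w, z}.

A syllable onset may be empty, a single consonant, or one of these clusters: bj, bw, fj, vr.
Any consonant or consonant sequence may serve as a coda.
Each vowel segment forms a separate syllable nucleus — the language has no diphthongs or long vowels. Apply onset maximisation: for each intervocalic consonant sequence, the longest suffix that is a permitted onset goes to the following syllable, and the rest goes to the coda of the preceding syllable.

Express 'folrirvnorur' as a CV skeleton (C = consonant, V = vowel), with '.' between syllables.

CVC.CVCC.CV.CVC

Nuclei (vowels): o, i, o, u → 4 syllables.
σ1/σ2 boundary: /lr/ splits as /l/ + /r/ (/r/ is the longest suffix that is a licit onset).
σ2/σ3 boundary: /rvn/; trying suffixes from longest down, /n/ is the first permitted one, so coda /rv/ | onset /n/.
σ3/σ4 boundary: /r/ → onset of the next syllable (single consonants are always licit onsets).
So the parse is fol.rirv.no.rur.
Mapping each syllable to C/V: /fol/ → CVC, /rirv/ → CVCC, /no/ → CV, /rur/ → CVC.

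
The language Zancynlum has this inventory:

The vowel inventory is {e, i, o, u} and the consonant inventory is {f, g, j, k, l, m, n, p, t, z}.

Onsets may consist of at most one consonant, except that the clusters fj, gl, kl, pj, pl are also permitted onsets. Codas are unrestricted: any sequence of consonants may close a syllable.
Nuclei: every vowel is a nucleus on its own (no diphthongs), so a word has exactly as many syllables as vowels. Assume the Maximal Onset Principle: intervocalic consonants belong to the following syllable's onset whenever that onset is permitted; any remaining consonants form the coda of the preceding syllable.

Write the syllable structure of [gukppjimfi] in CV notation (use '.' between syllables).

CVCC.CCVC.CV

The vowels are u, i, i — 3 nuclei, so 3 syllables.
V1 /u/ – V2 /i/: cluster /kppj/ — the longest permitted-onset suffix is /pj/; onset = /pj/, preceding coda = /kp/.
V2 /i/ – V3 /i/: /mf/ splits as /m/ + /f/ (/f/ is the longest suffix that is a licit onset).
Putting it together: gukp.pjim.fi.
Mapping each syllable to C/V: /gukp/ → CVCC, /pjim/ → CCVC, /fi/ → CV.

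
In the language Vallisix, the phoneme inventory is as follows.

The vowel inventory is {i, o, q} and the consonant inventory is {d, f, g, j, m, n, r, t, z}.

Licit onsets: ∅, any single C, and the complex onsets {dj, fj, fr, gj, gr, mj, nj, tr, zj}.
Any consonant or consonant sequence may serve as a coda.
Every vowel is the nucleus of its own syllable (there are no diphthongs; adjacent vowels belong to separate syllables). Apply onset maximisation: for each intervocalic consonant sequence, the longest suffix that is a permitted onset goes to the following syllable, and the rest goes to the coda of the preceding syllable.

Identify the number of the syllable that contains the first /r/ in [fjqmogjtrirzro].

Vowels present: q, o, i, o; each is a nucleus, giving 4 syllables.
Between /q/ (V1) and /o/ (V2): /m/ is a single consonant, so it becomes the next onset.
Between /o/ (V2) and /i/ (V3): /gjtr/ — longest licit onset from the right is /tr/, leaving /gj/ as coda.
Between /i/ (V3) and /o/ (V4): cluster /rzr/ — the longest permitted-onset suffix is /r/; onset = /r/, preceding coda = /rz/.
So the parse is fjq.mogj.trirz.ro.
The first /r/ is in the onset of syllable 3 (/trirz/).

3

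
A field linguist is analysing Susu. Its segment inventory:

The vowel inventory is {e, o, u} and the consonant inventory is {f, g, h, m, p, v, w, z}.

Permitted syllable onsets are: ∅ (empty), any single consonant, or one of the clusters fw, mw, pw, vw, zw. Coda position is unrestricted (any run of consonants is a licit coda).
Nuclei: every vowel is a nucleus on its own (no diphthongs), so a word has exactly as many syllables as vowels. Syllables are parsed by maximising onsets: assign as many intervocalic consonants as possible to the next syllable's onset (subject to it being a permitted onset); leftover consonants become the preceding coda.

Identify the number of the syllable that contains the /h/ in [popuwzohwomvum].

Nuclei (vowels): o, u, o, o, u → 5 syllables.
V1 /o/ – V2 /u/: just /p/ — single C goes to the following onset.
V2 /u/ – V3 /o/: /wz/; trying suffixes from longest down, /z/ is the first permitted one, so coda /w/ | onset /z/.
V3 /o/ – V4 /o/: /hw/ — longest licit onset from the right is /w/, leaving /h/ as coda.
V4 /o/ – V5 /u/: /mv/; trying suffixes from longest down, /v/ is the first permitted one, so coda /m/ | onset /v/.
Syllabification: po.puw.zoh.wom.vum.
The /h/ is in the coda of syllable 3 (/zoh/).

3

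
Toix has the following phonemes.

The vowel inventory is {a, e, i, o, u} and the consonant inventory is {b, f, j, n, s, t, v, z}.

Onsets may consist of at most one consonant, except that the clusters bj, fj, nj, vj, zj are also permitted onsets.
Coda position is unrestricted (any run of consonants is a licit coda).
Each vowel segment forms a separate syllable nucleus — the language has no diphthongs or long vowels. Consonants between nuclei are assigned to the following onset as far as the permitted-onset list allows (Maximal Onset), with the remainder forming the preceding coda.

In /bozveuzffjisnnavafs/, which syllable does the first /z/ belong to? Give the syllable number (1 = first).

Vowels present: o, e, u, i, a, a; each is a nucleus, giving 6 syllables.
V1 /o/ – V2 /e/: /zv/; trying suffixes from longest down, /v/ is the first permitted one, so coda /z/ | onset /v/.
V2 /e/ – V3 /u/: no consonants, so the boundary falls immediately after /e/.
V3 /u/ – V4 /i/: /zffj/ — longest licit onset from the right is /fj/, leaving /zf/ as coda.
V4 /i/ – V5 /a/: /snn/ splits as /sn/ + /n/ (/n/ is the longest suffix that is a licit onset).
V5 /a/ – V6 /a/: just /v/ — single C goes to the following onset.
Result: boz.ve.uzf.fjisn.na.vafs.
The first /z/ is in the coda of syllable 1 (/boz/).

1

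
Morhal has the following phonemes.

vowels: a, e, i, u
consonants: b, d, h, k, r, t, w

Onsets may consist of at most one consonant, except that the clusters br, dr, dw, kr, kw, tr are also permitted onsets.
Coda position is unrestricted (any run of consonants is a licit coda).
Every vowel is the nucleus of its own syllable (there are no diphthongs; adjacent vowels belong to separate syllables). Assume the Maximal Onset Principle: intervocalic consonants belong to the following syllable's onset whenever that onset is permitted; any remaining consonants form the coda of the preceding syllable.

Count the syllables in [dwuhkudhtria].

4

The vowels are u, u, i, a — 4 nuclei, so 4 syllables.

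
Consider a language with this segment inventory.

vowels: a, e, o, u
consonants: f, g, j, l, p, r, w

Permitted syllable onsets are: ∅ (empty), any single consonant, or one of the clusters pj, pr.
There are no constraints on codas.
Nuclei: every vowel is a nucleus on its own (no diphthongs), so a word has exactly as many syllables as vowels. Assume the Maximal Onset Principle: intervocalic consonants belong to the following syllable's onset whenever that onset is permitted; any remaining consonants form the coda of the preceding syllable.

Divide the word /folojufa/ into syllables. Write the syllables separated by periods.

fo.lo.ju.fa

Nuclei (vowels): o, o, u, a → 4 syllables.
V1 /o/ – V2 /o/: just /l/ — single C goes to the following onset.
V2 /o/ – V3 /u/: /j/ → onset of the next syllable (single consonants are always licit onsets).
V3 /u/ – V4 /a/: /f/ → onset of the next syllable (single consonants are always licit onsets).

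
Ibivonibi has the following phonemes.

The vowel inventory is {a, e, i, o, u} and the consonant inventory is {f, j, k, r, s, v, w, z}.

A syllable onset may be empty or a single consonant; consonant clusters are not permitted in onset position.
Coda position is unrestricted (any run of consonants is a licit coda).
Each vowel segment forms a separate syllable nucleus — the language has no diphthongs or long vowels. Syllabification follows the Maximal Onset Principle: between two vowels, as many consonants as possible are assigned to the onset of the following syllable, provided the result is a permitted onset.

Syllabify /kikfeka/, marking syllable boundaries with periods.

Nuclei (vowels): i, e, a → 3 syllables.
Between /i/ (V1) and /e/ (V2): /kf/; trying suffixes from longest down, /f/ is the first permitted one, so coda /k/ | onset /f/.
Between /e/ (V2) and /a/ (V3): just /k/ — single C goes to the following onset.

kik.fe.ka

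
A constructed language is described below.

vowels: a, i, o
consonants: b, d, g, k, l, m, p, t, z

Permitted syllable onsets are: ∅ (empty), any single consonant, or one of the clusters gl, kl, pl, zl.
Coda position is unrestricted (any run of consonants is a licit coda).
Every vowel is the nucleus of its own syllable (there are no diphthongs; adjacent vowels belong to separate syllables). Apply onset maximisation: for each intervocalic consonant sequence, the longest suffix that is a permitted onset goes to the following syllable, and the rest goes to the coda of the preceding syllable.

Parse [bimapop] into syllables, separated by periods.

Nuclei (vowels): i, a, o → 3 syllables.
Between /i/ (V1) and /a/ (V2): just /m/ — single C goes to the following onset.
Between /a/ (V2) and /o/ (V3): /p/ → onset of the next syllable (single consonants are always licit onsets).

bi.ma.pop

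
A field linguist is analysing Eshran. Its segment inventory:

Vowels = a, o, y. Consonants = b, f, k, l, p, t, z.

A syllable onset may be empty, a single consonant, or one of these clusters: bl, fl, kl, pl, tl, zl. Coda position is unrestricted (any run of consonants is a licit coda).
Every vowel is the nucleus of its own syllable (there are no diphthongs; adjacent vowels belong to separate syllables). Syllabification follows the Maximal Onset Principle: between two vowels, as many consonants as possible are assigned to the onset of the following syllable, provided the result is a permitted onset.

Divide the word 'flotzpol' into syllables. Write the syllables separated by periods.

flotz.pol

Nuclei (vowels): o, o → 2 syllables.
/o…o/ gap (V1→V2): /tzp/ — longest licit onset from the right is /p/, leaving /tz/ as coda.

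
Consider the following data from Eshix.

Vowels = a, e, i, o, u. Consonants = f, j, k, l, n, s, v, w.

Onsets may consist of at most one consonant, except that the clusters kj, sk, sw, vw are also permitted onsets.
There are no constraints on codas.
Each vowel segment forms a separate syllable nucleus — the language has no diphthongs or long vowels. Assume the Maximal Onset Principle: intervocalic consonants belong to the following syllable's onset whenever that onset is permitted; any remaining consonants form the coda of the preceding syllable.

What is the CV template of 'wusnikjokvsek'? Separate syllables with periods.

Vowels present: u, i, o, e; each is a nucleus, giving 4 syllables.
/u…i/ gap (V1→V2): /sn/ — longest licit onset from the right is /n/, leaving /s/ as coda.
/i…o/ gap (V2→V3): cluster /kj/ — /kj/ is itself a permitted onset, so the whole cluster goes right; preceding coda = ∅.
/o…e/ gap (V3→V4): /kvs/; trying suffixes from longest down, /s/ is the first permitted one, so coda /kv/ | onset /s/.
Syllabification: wus.ni.kjokv.sek.
Mapping each syllable to C/V: /wus/ → CVC, /ni/ → CV, /kjokv/ → CCVCC, /sek/ → CVC.

CVC.CV.CCVCC.CVC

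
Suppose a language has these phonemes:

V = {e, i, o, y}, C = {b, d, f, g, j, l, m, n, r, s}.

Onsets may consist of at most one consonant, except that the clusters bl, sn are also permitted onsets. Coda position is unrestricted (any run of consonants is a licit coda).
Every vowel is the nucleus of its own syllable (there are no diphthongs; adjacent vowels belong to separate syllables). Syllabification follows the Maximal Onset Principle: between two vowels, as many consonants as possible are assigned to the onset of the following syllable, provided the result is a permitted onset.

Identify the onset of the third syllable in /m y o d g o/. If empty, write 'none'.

g

Vowels present: y, o, o; each is a nucleus, giving 3 syllables.
σ1/σ2 boundary: hiatus — the boundary sits between the two vowels.
σ2/σ3 boundary: /dg/; trying suffixes from longest down, /g/ is the first permitted one, so coda /d/ | onset /g/.
Syllabification: my.od.go.
Syllable 3 is /go/: onset /g/, nucleus /o/, coda ∅.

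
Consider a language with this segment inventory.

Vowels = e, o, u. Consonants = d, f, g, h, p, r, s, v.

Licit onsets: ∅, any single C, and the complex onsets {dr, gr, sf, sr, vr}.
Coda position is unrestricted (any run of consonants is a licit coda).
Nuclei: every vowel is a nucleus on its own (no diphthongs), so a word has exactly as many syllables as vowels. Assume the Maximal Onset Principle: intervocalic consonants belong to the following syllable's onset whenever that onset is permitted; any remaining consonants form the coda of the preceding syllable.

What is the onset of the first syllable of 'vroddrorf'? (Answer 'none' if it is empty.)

Vowels present: o, o; each is a nucleus, giving 2 syllables.
/o…o/ gap (V1→V2): /ddr/ — longest licit onset from the right is /dr/, leaving /d/ as coda.
So the parse is vrod.drorf.
Syllable 1 is /vrod/: onset /vr/, nucleus /o/, coda /d/.

vr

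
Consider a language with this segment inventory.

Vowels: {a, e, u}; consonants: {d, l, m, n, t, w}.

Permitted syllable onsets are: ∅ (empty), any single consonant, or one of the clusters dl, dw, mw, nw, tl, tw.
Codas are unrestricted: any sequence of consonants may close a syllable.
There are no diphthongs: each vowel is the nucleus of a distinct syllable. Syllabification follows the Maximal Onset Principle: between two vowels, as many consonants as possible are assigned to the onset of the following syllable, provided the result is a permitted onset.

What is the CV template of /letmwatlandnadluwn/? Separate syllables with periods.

Vowels present: e, a, a, a, u; each is a nucleus, giving 5 syllables.
Between /e/ (V1) and /a/ (V2): /tmw/ — longest licit onset from the right is /mw/, leaving /t/ as coda.
Between /a/ (V2) and /a/ (V3): cluster /tl/ — /tl/ is itself a permitted onset, so the whole cluster goes right; preceding coda = ∅.
Between /a/ (V3) and /a/ (V4): /ndn/; trying suffixes from longest down, /n/ is the first permitted one, so coda /nd/ | onset /n/.
Between /a/ (V4) and /u/ (V5): cluster /dl/ — /dl/ is itself a permitted onset, so the whole cluster goes right; preceding coda = ∅.
So the parse is let.mwa.tland.na.dluwn.
Mapping each syllable to C/V: /let/ → CVC, /mwa/ → CCV, /tland/ → CCVCC, /na/ → CV, /dluwn/ → CCVCC.

CVC.CCV.CCVCC.CV.CCVCC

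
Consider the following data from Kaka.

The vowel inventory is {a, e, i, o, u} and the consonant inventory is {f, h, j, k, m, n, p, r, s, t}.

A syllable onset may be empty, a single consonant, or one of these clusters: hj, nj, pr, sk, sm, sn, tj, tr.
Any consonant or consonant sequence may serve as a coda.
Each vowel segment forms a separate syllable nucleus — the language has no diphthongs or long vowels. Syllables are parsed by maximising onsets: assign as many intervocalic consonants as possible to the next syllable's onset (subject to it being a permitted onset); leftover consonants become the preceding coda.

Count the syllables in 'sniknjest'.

Vowels present: i, e; each is a nucleus, giving 2 syllables.

2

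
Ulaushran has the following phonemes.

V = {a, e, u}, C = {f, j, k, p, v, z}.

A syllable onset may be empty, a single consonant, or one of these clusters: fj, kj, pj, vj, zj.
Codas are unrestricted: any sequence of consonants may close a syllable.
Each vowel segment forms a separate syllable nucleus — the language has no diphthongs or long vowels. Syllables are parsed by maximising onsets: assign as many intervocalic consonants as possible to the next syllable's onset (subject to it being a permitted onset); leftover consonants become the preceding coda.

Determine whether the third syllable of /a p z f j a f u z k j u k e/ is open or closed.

closed

Nuclei (vowels): a, a, u, u, e → 5 syllables.
V1 /a/ – V2 /a/: cluster /pzfj/ — the longest permitted-onset suffix is /fj/; onset = /fj/, preceding coda = /pz/.
V2 /a/ – V3 /u/: just /f/ — single C goes to the following onset.
V3 /u/ – V4 /u/: /zkj/; trying suffixes from longest down, /kj/ is the first permitted one, so coda /z/ | onset /kj/.
V4 /u/ – V5 /e/: /k/ is a single consonant, so it becomes the next onset.
Putting it together: apz.fja.fuz.kju.ke.
Syllable 3 is /fuz/ with coda /z/, so it is closed.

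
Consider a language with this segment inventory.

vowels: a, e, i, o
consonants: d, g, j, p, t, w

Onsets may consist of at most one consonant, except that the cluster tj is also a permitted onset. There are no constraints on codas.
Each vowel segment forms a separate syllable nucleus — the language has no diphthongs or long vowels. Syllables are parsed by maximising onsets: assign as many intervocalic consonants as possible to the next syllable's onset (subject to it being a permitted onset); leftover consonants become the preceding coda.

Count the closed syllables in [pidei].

0

Nuclei (vowels): i, e, i → 3 syllables.
σ1/σ2 boundary: /d/ → onset of the next syllable (single consonants are always licit onsets).
σ2/σ3 boundary: hiatus — the boundary sits between the two vowels.
Result: pi.de.i.
Classifying each syllable: /pi/ (open), /de/ (open), /i/ (open).
Closed syllables: 0.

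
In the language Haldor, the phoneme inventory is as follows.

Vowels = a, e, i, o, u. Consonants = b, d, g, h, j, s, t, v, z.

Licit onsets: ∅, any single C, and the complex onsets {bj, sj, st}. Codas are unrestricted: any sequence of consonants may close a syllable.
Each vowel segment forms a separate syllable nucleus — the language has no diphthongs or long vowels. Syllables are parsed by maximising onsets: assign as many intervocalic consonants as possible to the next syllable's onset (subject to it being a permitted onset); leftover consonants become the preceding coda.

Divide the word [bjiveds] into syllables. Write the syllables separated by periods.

bji.veds

The vowels are i, e — 2 nuclei, so 2 syllables.
Between /i/ (V1) and /e/ (V2): just /v/ — single C goes to the following onset.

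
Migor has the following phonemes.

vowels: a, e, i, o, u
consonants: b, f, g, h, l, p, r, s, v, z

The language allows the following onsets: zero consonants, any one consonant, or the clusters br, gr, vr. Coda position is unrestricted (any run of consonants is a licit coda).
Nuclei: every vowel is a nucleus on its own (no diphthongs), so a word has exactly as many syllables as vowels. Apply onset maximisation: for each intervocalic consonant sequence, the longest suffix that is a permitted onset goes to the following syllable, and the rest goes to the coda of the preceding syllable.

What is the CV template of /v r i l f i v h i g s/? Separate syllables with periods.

The vowels are i, i, i — 3 nuclei, so 3 syllables.
/i…i/ gap (V1→V2): /lf/ splits as /l/ + /f/ (/f/ is the longest suffix that is a licit onset).
/i…i/ gap (V2→V3): cluster /vh/ — the longest permitted-onset suffix is /h/; onset = /h/, preceding coda = /v/.
Putting it together: vril.fiv.higs.
Mapping each syllable to C/V: /vril/ → CCVC, /fiv/ → CVC, /higs/ → CVCC.

CCVC.CVC.CVCC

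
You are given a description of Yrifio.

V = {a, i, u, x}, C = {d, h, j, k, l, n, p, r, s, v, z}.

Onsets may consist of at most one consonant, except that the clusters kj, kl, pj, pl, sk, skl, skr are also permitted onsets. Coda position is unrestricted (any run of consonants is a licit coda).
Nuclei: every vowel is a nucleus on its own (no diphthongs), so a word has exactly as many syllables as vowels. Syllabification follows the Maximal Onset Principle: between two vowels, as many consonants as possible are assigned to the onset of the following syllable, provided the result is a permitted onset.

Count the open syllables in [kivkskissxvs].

Nuclei (vowels): i, i, x → 3 syllables.
V1 /i/ – V2 /i/: cluster /vksk/ — the longest permitted-onset suffix is /sk/; onset = /sk/, preceding coda = /vk/.
V2 /i/ – V3 /x/: /ss/; trying suffixes from longest down, /s/ is the first permitted one, so coda /s/ | onset /s/.
Result: kivk.skis.sxvs.
Classifying each syllable: /kivk/ (closed), /skis/ (closed), /sxvs/ (closed).
Open syllables: 0.

0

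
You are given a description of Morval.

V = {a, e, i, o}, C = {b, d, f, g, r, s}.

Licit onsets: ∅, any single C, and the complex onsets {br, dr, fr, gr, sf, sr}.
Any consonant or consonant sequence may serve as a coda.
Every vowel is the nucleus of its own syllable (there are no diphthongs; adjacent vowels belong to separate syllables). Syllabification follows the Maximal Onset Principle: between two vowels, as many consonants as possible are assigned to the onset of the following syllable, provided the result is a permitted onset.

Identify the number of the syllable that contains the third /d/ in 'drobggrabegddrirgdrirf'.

The vowels are o, a, e, i, i — 5 nuclei, so 5 syllables.
σ1/σ2 boundary: /bggr/ — longest licit onset from the right is /gr/, leaving /bg/ as coda.
σ2/σ3 boundary: /b/ is a single consonant, so it becomes the next onset.
σ3/σ4 boundary: cluster /gddr/ — the longest permitted-onset suffix is /dr/; onset = /dr/, preceding coda = /gd/.
σ4/σ5 boundary: /rgdr/; trying suffixes from longest down, /dr/ is the first permitted one, so coda /rg/ | onset /dr/.
Syllabification: drobg.gra.begd.drirg.drirf.
The third /d/ is in the onset of syllable 4 (/drirg/).

4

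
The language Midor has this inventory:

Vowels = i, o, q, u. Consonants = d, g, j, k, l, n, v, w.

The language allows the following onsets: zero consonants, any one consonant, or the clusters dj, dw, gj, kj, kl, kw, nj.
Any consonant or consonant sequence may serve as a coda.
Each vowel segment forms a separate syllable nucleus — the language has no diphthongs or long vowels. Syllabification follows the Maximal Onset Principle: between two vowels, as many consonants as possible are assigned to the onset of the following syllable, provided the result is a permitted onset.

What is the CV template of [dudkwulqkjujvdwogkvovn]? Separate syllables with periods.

Vowels present: u, u, q, u, o, o; each is a nucleus, giving 6 syllables.
Between /u/ (V1) and /u/ (V2): /dkw/; trying suffixes from longest down, /kw/ is the first permitted one, so coda /d/ | onset /kw/.
Between /u/ (V2) and /q/ (V3): just /l/ — single C goes to the following onset.
Between /q/ (V3) and /u/ (V4): /kj/ is a licit onset in full, so it all attaches to the next syllable.
Between /u/ (V4) and /o/ (V5): /jvdw/ splits as /jv/ + /dw/ (/dw/ is the longest suffix that is a licit onset).
Between /o/ (V5) and /o/ (V6): /gkv/ — longest licit onset from the right is /v/, leaving /gk/ as coda.
So the parse is dud.kwu.lq.kjujv.dwogk.vovn.
Mapping each syllable to C/V: /dud/ → CVC, /kwu/ → CCV, /lq/ → CV, /kjujv/ → CCVCC, /dwogk/ → CCVCC, /vovn/ → CVCC.

CVC.CCV.CV.CCVCC.CCVCC.CVCC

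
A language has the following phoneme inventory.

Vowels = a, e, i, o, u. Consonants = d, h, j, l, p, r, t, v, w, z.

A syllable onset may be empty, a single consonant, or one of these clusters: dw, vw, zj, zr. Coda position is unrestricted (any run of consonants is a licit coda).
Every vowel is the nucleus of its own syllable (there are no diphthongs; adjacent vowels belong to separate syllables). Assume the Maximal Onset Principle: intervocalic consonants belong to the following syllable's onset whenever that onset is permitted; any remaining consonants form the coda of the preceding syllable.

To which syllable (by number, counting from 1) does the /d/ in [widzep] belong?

The vowels are i, e — 2 nuclei, so 2 syllables.
/i…e/ gap (V1→V2): /dz/ splits as /d/ + /z/ (/z/ is the longest suffix that is a licit onset).
Putting it together: wid.zep.
The /d/ is in the coda of syllable 1 (/wid/).

1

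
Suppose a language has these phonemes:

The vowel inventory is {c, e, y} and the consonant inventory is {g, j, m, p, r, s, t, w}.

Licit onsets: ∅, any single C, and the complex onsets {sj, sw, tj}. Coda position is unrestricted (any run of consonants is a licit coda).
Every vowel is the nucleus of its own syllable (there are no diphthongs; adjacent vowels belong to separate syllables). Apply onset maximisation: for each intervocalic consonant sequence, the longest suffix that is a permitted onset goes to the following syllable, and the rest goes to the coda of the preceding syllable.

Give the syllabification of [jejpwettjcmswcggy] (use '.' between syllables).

jejp.wet.tjcm.swcg.gy

Nuclei (vowels): e, e, c, c, y → 5 syllables.
/e…e/ gap (V1→V2): /jpw/ splits as /jp/ + /w/ (/w/ is the longest suffix that is a licit onset).
/e…c/ gap (V2→V3): /ttj/; trying suffixes from longest down, /tj/ is the first permitted one, so coda /t/ | onset /tj/.
/c…c/ gap (V3→V4): /msw/ — longest licit onset from the right is /sw/, leaving /m/ as coda.
/c…y/ gap (V4→V5): /gg/ splits as /g/ + /g/ (/g/ is the longest suffix that is a licit onset).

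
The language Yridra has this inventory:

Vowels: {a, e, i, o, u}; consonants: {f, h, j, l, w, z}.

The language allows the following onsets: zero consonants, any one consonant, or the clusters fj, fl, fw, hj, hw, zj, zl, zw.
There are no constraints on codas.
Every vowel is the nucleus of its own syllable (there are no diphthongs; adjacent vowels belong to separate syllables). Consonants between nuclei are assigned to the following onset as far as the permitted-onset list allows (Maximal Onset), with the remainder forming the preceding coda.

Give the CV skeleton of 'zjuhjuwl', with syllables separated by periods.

Vowels present: u, u; each is a nucleus, giving 2 syllables.
/u…u/ gap (V1→V2): /hj/ is a licit onset in full, so it all attaches to the next syllable.
Result: zju.hjuwl.
Mapping each syllable to C/V: /zju/ → CCV, /hjuwl/ → CCVCC.

CCV.CCVCC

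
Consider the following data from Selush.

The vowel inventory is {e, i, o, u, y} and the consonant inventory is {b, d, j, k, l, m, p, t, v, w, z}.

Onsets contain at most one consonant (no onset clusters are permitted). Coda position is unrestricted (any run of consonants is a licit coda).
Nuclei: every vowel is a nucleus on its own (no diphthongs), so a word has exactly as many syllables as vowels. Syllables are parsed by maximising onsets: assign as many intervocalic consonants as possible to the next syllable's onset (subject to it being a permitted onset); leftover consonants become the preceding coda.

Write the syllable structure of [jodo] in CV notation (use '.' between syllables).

CV.CV

Nuclei (vowels): o, o → 2 syllables.
σ1/σ2 boundary: /d/ is a single consonant, so it becomes the next onset.
Putting it together: jo.do.
Mapping each syllable to C/V: /jo/ → CV, /do/ → CV.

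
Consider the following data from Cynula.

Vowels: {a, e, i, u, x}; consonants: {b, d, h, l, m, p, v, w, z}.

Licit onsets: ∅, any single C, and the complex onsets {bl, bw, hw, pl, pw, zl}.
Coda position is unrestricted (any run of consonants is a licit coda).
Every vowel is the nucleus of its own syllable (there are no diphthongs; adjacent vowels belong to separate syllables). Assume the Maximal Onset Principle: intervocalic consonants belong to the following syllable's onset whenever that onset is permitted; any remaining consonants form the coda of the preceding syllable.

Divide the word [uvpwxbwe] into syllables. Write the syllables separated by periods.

uv.pwx.bwe

Vowels present: u, x, e; each is a nucleus, giving 3 syllables.
V1 /u/ – V2 /x/: cluster /vpw/ — the longest permitted-onset suffix is /pw/; onset = /pw/, preceding coda = /v/.
V2 /x/ – V3 /e/: /bw/ is a licit onset in full, so it all attaches to the next syllable.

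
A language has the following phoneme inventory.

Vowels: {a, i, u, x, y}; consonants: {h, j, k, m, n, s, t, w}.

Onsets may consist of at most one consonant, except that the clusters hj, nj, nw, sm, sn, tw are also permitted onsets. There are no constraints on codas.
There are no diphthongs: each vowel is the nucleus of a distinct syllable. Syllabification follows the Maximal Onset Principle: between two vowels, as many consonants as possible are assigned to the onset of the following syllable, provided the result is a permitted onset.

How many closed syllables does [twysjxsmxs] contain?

The vowels are y, x, x — 3 nuclei, so 3 syllables.
σ1/σ2 boundary: /sj/ — longest licit onset from the right is /j/, leaving /s/ as coda.
σ2/σ3 boundary: cluster /sm/ — /sm/ is itself a permitted onset, so the whole cluster goes right; preceding coda = ∅.
Putting it together: twys.jx.smxs.
Classifying each syllable: /twys/ (closed), /jx/ (open), /smxs/ (closed).
Closed syllables: 2.

2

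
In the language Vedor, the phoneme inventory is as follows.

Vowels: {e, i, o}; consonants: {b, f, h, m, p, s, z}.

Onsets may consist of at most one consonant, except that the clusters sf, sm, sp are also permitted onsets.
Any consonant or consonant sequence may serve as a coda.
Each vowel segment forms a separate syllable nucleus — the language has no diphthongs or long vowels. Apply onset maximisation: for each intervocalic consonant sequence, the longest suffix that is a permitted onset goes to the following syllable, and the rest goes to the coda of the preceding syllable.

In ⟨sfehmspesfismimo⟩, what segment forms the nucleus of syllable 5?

Vowels present: e, e, i, i, o; each is a nucleus, giving 5 syllables.
The fifth nucleus (vowel 5 from the left) is /o/.

o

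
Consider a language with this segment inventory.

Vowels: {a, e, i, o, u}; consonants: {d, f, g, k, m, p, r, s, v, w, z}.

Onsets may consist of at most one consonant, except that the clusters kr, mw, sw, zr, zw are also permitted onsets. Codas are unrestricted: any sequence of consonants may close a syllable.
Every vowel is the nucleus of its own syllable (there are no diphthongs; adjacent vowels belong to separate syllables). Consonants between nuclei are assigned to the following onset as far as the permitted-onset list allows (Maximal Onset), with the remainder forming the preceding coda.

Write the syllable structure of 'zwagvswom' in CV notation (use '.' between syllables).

The vowels are a, o — 2 nuclei, so 2 syllables.
/a…o/ gap (V1→V2): cluster /gvsw/ — the longest permitted-onset suffix is /sw/; onset = /sw/, preceding coda = /gv/.
Result: zwagv.swom.
Mapping each syllable to C/V: /zwagv/ → CCVCC, /swom/ → CCVC.

CCVCC.CCVC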